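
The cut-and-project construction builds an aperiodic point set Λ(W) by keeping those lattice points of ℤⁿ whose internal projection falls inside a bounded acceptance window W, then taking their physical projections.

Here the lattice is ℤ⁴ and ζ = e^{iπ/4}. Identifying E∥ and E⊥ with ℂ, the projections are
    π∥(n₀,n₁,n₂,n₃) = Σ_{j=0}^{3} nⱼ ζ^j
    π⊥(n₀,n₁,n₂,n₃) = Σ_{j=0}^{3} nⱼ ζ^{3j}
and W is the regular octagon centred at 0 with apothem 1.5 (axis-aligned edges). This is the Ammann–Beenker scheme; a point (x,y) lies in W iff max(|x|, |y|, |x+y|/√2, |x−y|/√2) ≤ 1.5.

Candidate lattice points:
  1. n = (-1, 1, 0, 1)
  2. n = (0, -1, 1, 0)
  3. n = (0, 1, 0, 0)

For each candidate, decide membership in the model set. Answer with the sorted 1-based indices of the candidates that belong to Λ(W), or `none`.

3

With ζ = e^{iπ/4} the internal vectors are ζ^0,ζ^3,ζ^6,ζ^9.
candidate 1: n = (-1, 1, 0, 1) → π⊥ ≈ (-1.00000, +1.41421); max(|x|,|y|,|x±y|/√2) = 1.70711 > 1.5 ⇒ ∉ W
candidate 2: n = (0, -1, 1, 0) → π⊥ ≈ (+0.70711, -1.70711); max(|x|,|y|,|x±y|/√2) = 1.70711 > 1.5 ⇒ ∉ W
candidate 3: n = (0, 1, 0, 0) → π⊥ ≈ (-0.70711, +0.70711); max(|x|,|y|,|x±y|/√2) = 1.00000 ≤ 1.5 ⇒ ∈ W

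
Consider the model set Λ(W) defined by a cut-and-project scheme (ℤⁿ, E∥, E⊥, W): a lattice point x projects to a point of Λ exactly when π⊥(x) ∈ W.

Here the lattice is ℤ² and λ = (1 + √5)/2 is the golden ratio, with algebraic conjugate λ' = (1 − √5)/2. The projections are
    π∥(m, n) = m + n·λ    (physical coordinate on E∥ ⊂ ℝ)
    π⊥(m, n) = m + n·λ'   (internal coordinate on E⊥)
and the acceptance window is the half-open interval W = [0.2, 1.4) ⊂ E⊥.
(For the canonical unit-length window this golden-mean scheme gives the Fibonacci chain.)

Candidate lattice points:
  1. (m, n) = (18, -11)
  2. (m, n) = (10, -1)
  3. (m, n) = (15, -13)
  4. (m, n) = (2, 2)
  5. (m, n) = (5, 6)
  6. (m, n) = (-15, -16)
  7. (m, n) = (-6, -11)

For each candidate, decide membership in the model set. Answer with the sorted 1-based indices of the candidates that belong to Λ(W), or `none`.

λ' = (1−√5)/2 ≈ -0.6180.
#1 (18,-11): internal coord 18 + (-11)·λ' = +24.7984; +24.7984 ∉ [0.2, 1.4) → out
#2 (10,-1): internal coord 10 + (-1)·λ' = +10.6180; +10.6180 ∉ [0.2, 1.4) → out
#3 (15,-13): internal coord 15 + (-13)·λ' = +23.0344; +23.0344 ∉ [0.2, 1.4) → out
#4 (2,2): internal coord 2 + (2)·λ' = +0.7639; +0.7639 ∈ [0.2, 1.4) → IN Λ
#5 (5,6): internal coord 5 + (6)·λ' = +1.2918; +1.2918 ∈ [0.2, 1.4) → IN Λ
#6 (-15,-16): internal coord -15 + (-16)·λ' = -5.1115; -5.1115 ∉ [0.2, 1.4) → out
#7 (-6,-11): internal coord -6 + (-11)·λ' = +0.7984; +0.7984 ∈ [0.2, 1.4) → IN Λ

4, 5, 7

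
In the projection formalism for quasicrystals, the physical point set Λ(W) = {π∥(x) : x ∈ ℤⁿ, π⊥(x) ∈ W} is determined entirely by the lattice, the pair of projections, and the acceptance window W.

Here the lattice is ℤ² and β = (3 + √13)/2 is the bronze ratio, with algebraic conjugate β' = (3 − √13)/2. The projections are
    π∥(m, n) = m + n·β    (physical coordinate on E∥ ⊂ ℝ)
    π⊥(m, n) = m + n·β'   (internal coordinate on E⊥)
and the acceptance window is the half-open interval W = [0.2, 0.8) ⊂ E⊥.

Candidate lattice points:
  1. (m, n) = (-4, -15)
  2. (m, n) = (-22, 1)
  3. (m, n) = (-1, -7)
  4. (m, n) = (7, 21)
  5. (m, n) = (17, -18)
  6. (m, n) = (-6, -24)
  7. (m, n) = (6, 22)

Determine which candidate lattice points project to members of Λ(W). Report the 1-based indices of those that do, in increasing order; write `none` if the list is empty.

1, 4

β' = (3−√13)/2 ≈ -0.302776.
#1 (-4,-15): internal coord -4 + (-15)·β' = +0.541635; +0.541635 ∈ [0.2, 0.8) → IN Λ
#2 (-22,1): internal coord -22 + (1)·β' = -22.302776; -22.302776 ∉ [0.2, 0.8) → out
#3 (-1,-7): internal coord -1 + (-7)·β' = +1.119429; +1.119429 ∉ [0.2, 0.8) → out
#4 (7,21): internal coord 7 + (21)·β' = +0.641712; +0.641712 ∈ [0.2, 0.8) → IN Λ
#5 (17,-18): internal coord 17 + (-18)·β' = +22.449961; +22.449961 ∉ [0.2, 0.8) → out
#6 (-6,-24): internal coord -6 + (-24)·β' = +1.266615; +1.266615 ∉ [0.2, 0.8) → out
#7 (6,22): internal coord 6 + (22)·β' = -0.661064; -0.661064 ∉ [0.2, 0.8) → out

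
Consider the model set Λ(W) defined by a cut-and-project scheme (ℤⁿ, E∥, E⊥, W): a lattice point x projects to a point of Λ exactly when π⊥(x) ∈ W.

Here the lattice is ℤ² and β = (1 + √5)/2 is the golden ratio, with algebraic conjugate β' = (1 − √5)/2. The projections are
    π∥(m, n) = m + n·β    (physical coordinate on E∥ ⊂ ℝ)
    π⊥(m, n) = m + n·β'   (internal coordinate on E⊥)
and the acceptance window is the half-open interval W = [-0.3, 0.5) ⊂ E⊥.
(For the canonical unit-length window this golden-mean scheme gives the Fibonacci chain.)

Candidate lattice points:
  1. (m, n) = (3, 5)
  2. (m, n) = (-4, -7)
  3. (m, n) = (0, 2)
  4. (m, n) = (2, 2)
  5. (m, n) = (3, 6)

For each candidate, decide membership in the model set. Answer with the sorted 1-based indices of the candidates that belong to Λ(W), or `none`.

Numerically β ≈ 1.618034 and β' = −1/β ≈ -0.618034.
[1] lift (3,5): star map gives -0.090170; window check -0.3 ≤ -0.090170 < 0.5 is true → IN Λ
[2] lift (-4,-7): star map gives 0.326238; window check -0.3 ≤ 0.326238 < 0.5 is true → IN Λ
[3] lift (0,2): star map gives -1.236068; window check -0.3 ≤ -1.236068 < 0.5 is false → out
[4] lift (2,2): star map gives 0.763932; window check -0.3 ≤ 0.763932 < 0.5 is false → out
[5] lift (3,6): star map gives -0.708204; window check -0.3 ≤ -0.708204 < 0.5 is false → out

1, 2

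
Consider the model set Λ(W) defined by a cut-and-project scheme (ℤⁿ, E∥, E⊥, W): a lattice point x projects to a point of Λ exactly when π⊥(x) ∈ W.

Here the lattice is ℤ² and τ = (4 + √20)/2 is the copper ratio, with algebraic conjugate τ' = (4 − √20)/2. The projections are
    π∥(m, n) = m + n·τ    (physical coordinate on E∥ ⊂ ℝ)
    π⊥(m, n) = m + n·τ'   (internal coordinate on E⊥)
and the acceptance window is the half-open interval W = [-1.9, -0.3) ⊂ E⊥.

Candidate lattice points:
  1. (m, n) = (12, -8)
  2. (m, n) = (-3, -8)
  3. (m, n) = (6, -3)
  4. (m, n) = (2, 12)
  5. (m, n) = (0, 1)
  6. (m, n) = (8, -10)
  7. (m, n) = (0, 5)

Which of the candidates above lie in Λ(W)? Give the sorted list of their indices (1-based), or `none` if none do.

2, 4, 7

Compute τ' = (4−√20)/2 = -0.23607, so π⊥(m,n) = m -0.23607·n.
#1 (12,-8): internal coord 12 + (-8)·τ' = +13.88854; +13.88854 ∉ [-1.9, -0.3) → out
#2 (-3,-8): internal coord -3 + (-8)·τ' = -1.11146; -1.11146 ∈ [-1.9, -0.3) → IN Λ
#3 (6,-3): internal coord 6 + (-3)·τ' = +6.70820; +6.70820 ∉ [-1.9, -0.3) → out
#4 (2,12): internal coord 2 + (12)·τ' = -0.83282; -0.83282 ∈ [-1.9, -0.3) → IN Λ
#5 (0,1): internal coord 0 + (1)·τ' = -0.23607; -0.23607 ∉ [-1.9, -0.3) → out
#6 (8,-10): internal coord 8 + (-10)·τ' = +10.36068; +10.36068 ∉ [-1.9, -0.3) → out
#7 (0,5): internal coord 0 + (5)·τ' = -1.18034; -1.18034 ∈ [-1.9, -0.3) → IN Λ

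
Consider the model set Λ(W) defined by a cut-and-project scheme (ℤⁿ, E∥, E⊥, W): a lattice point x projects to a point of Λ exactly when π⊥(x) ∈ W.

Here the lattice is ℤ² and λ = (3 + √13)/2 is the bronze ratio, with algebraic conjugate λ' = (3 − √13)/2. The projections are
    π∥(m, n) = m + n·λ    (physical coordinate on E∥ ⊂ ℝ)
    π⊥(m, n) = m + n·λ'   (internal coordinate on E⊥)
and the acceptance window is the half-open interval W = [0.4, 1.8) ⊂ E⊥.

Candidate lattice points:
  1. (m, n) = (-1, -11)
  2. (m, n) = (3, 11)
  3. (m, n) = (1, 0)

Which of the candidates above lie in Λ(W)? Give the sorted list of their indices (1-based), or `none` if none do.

λ' = (3−√13)/2 ≈ -0.30278.
#1 (-1,-11): internal coord -1 + (-11)·λ' = +2.33053; +2.33053 ∉ [0.4, 1.8) → out
#2 (3,11): internal coord 3 + (11)·λ' = -0.33053; -0.33053 ∉ [0.4, 1.8) → out
#3 (1,0): internal coord 1 + (0)·λ' = +1.00000; +1.00000 ∈ [0.4, 1.8) → IN Λ

3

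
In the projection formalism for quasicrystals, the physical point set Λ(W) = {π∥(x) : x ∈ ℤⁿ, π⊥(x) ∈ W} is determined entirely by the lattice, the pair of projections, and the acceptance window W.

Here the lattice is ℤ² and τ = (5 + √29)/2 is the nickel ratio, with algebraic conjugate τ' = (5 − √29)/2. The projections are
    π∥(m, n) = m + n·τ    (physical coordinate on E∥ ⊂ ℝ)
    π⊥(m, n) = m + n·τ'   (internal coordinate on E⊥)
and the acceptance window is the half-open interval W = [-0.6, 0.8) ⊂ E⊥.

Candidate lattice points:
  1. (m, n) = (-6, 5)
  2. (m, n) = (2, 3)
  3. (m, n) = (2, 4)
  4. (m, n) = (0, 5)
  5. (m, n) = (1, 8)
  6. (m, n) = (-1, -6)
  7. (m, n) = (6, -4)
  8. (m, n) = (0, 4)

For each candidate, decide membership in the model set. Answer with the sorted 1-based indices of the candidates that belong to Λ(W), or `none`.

5, 6

τ' = (5−√29)/2 ≈ -0.19258.
candidate 1: (m,n)=(-6,5) → π∥ = -6+5·τ ≈ 19.96291, π⊥ = -6+5·τ' ≈ -6.96291 ∉ [-0.6, 0.8) ⇒ out
candidate 2: (m,n)=(2,3) → π∥ = 2+3·τ ≈ 17.57775, π⊥ = 2+3·τ' ≈ 1.42225 ∉ [-0.6, 0.8) ⇒ out
candidate 3: (m,n)=(2,4) → π∥ = 2+4·τ ≈ 22.77033, π⊥ = 2+4·τ' ≈ 1.22967 ∉ [-0.6, 0.8) ⇒ out
candidate 4: (m,n)=(0,5) → π∥ = 0+5·τ ≈ 25.96291, π⊥ = 0+5·τ' ≈ -0.96291 ∉ [-0.6, 0.8) ⇒ out
candidate 5: (m,n)=(1,8) → π∥ = 1+8·τ ≈ 42.54066, π⊥ = 1+8·τ' ≈ -0.54066 ∈ [-0.6, 0.8) ⇒ IN Λ
candidate 6: (m,n)=(-1,-6) → π∥ = -1-6·τ ≈ -32.15549, π⊥ = -1-6·τ' ≈ 0.15549 ∈ [-0.6, 0.8) ⇒ IN Λ
candidate 7: (m,n)=(6,-4) → π∥ = 6-4·τ ≈ -14.77033, π⊥ = 6-4·τ' ≈ 6.77033 ∉ [-0.6, 0.8) ⇒ out
candidate 8: (m,n)=(0,4) → π∥ = 0+4·τ ≈ 20.77033, π⊥ = 0+4·τ' ≈ -0.77033 ∉ [-0.6, 0.8) ⇒ out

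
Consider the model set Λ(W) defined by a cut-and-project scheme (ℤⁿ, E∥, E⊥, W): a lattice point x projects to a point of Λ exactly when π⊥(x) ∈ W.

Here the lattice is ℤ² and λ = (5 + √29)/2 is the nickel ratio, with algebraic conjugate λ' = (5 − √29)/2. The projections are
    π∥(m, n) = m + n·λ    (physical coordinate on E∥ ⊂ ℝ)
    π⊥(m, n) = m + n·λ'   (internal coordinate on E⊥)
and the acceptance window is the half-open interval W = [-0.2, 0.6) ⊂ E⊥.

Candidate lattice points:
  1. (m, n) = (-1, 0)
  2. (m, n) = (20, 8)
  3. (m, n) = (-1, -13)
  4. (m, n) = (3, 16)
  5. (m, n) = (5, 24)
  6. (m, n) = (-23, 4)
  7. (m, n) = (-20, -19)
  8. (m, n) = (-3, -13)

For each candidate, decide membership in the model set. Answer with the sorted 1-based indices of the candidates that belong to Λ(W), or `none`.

Compute λ' = (5−√29)/2 = -0.1926, so π⊥(m,n) = m -0.1926·n.
candidate 1: (m,n)=(-1,0) → π∥ = -1+0·λ ≈ -1.0000, π⊥ = -1+0·λ' ≈ -1.0000 ∉ [-0.2, 0.6) ⇒ out
candidate 2: (m,n)=(20,8) → π∥ = 20+8·λ ≈ 61.5407, π⊥ = 20+8·λ' ≈ 18.4593 ∉ [-0.2, 0.6) ⇒ out
candidate 3: (m,n)=(-1,-13) → π∥ = -1-13·λ ≈ -68.5036, π⊥ = -1-13·λ' ≈ 1.5036 ∉ [-0.2, 0.6) ⇒ out
candidate 4: (m,n)=(3,16) → π∥ = 3+16·λ ≈ 86.0813, π⊥ = 3+16·λ' ≈ -0.0813 ∈ [-0.2, 0.6) ⇒ IN Λ
candidate 5: (m,n)=(5,24) → π∥ = 5+24·λ ≈ 129.6220, π⊥ = 5+24·λ' ≈ 0.3780 ∈ [-0.2, 0.6) ⇒ IN Λ
candidate 6: (m,n)=(-23,4) → π∥ = -23+4·λ ≈ -2.2297, π⊥ = -23+4·λ' ≈ -23.7703 ∉ [-0.2, 0.6) ⇒ out
candidate 7: (m,n)=(-20,-19) → π∥ = -20-19·λ ≈ -118.6591, π⊥ = -20-19·λ' ≈ -16.3409 ∉ [-0.2, 0.6) ⇒ out
candidate 8: (m,n)=(-3,-13) → π∥ = -3-13·λ ≈ -70.5036, π⊥ = -3-13·λ' ≈ -0.4964 ∉ [-0.2, 0.6) ⇒ out

4, 5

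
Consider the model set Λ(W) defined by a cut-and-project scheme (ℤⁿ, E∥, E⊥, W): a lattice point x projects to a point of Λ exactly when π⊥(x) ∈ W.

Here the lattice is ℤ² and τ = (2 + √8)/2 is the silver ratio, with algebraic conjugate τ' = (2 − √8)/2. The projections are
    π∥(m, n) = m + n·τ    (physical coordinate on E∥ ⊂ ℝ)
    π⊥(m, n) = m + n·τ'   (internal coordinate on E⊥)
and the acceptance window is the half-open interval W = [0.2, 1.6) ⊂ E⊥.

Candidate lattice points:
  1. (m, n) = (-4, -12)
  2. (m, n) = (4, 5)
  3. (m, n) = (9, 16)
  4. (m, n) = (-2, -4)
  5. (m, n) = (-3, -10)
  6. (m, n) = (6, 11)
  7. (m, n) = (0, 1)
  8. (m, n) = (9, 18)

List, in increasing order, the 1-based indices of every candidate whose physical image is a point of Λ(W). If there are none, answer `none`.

1, 5, 6, 8

τ' = (2−√8)/2 ≈ -0.41421.
[1] lift (-4,-12): star map gives 0.97056; window check 0.2 ≤ 0.97056 < 1.6 is true → IN Λ
[2] lift (4,5): star map gives 1.92893; window check 0.2 ≤ 1.92893 < 1.6 is false → out
[3] lift (9,16): star map gives 2.37258; window check 0.2 ≤ 2.37258 < 1.6 is false → out
[4] lift (-2,-4): star map gives -0.34315; window check 0.2 ≤ -0.34315 < 1.6 is false → out
[5] lift (-3,-10): star map gives 1.14214; window check 0.2 ≤ 1.14214 < 1.6 is true → IN Λ
[6] lift (6,11): star map gives 1.44365; window check 0.2 ≤ 1.44365 < 1.6 is true → IN Λ
[7] lift (0,1): star map gives -0.41421; window check 0.2 ≤ -0.41421 < 1.6 is false → out
[8] lift (9,18): star map gives 1.54416; window check 0.2 ≤ 1.54416 < 1.6 is true → IN Λ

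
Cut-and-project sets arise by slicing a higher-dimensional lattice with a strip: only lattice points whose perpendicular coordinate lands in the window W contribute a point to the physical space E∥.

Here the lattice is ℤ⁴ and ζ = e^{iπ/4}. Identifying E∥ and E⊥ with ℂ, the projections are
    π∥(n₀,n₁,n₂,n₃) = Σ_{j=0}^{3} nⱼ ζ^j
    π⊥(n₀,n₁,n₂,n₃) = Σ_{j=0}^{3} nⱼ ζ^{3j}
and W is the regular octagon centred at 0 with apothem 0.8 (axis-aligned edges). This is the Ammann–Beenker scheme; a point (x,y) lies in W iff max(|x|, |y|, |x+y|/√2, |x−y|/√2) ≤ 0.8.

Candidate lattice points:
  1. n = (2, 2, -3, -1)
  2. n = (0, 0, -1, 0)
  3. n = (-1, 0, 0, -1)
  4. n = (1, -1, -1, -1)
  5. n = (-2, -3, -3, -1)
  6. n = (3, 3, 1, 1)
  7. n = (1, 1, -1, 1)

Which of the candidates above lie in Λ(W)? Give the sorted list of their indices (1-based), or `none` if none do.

Internal map: ζ^{3j} for j=0..3 gives (1,0), (−√2/2,√2/2), (0,−1), (√2/2,√2/2).
candidate 1: n = (2, 2, -3, -1) → π⊥ ≈ (-0.1213, +3.7071); max(|x|,|y|,|x±y|/√2) = 3.7071 > 0.8 ⇒ ∉ W
candidate 2: n = (0, 0, -1, 0) → π⊥ ≈ (+0.0000, +1.0000); max(|x|,|y|,|x±y|/√2) = 1.0000 > 0.8 ⇒ ∉ W
candidate 3: n = (-1, 0, 0, -1) → π⊥ ≈ (-1.7071, -0.7071); max(|x|,|y|,|x±y|/√2) = 1.7071 > 0.8 ⇒ ∉ W
candidate 4: n = (1, -1, -1, -1) → π⊥ ≈ (+1.0000, -0.4142); max(|x|,|y|,|x±y|/√2) = 1.0000 > 0.8 ⇒ ∉ W
candidate 5: n = (-2, -3, -3, -1) → π⊥ ≈ (-0.5858, +0.1716); max(|x|,|y|,|x±y|/√2) = 0.5858 ≤ 0.8 ⇒ ∈ W
candidate 6: n = (3, 3, 1, 1) → π⊥ ≈ (+1.5858, +1.8284); max(|x|,|y|,|x±y|/√2) = 2.4142 > 0.8 ⇒ ∉ W
candidate 7: n = (1, 1, -1, 1) → π⊥ ≈ (+1.0000, +2.4142); max(|x|,|y|,|x±y|/√2) = 2.4142 > 0.8 ⇒ ∉ W

5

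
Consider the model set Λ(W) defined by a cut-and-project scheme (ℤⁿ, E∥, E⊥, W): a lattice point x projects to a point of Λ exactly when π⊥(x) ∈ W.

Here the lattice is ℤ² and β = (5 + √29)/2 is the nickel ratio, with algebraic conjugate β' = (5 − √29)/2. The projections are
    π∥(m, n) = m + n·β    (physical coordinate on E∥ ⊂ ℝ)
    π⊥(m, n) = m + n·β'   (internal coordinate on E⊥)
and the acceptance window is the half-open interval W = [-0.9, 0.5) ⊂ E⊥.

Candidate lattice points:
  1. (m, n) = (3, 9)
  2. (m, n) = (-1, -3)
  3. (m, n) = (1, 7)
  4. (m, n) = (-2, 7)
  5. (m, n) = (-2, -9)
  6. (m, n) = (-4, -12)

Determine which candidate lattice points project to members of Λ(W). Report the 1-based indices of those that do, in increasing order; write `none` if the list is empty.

β' = (5−√29)/2 ≈ -0.1926.
candidate 1: (m,n)=(3,9) → π∥ = 3+9·β ≈ 49.7332, π⊥ = 3+9·β' ≈ 1.2668 ∉ [-0.9, 0.5) ⇒ out
candidate 2: (m,n)=(-1,-3) → π∥ = -1-3·β ≈ -16.5777, π⊥ = -1-3·β' ≈ -0.4223 ∈ [-0.9, 0.5) ⇒ IN Λ
candidate 3: (m,n)=(1,7) → π∥ = 1+7·β ≈ 37.3481, π⊥ = 1+7·β' ≈ -0.3481 ∈ [-0.9, 0.5) ⇒ IN Λ
candidate 4: (m,n)=(-2,7) → π∥ = -2+7·β ≈ 34.3481, π⊥ = -2+7·β' ≈ -3.3481 ∉ [-0.9, 0.5) ⇒ out
candidate 5: (m,n)=(-2,-9) → π∥ = -2-9·β ≈ -48.7332, π⊥ = -2-9·β' ≈ -0.2668 ∈ [-0.9, 0.5) ⇒ IN Λ
candidate 6: (m,n)=(-4,-12) → π∥ = -4-12·β ≈ -66.3110, π⊥ = -4-12·β' ≈ -1.6890 ∉ [-0.9, 0.5) ⇒ out

2, 3, 5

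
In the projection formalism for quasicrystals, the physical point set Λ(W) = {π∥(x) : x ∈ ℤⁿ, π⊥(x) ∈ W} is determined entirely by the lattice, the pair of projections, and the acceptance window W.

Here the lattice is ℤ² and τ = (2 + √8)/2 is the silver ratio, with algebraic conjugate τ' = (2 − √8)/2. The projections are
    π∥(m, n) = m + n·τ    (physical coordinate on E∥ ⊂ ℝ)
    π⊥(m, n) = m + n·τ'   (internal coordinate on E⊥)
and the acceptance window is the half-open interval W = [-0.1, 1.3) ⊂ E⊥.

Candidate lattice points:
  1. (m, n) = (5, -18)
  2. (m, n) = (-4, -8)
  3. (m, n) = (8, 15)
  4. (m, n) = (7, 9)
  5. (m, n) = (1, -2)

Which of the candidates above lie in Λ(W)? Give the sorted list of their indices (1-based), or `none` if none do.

none

τ' = (2−√8)/2 ≈ -0.4142.
[1] lift (5,-18): star map gives 12.4558; window check -0.1 ≤ 12.4558 < 1.3 is false → out
[2] lift (-4,-8): star map gives -0.6863; window check -0.1 ≤ -0.6863 < 1.3 is false → out
[3] lift (8,15): star map gives 1.7868; window check -0.1 ≤ 1.7868 < 1.3 is false → out
[4] lift (7,9): star map gives 3.2721; window check -0.1 ≤ 3.2721 < 1.3 is false → out
[5] lift (1,-2): star map gives 1.8284; window check -0.1 ≤ 1.8284 < 1.3 is false → out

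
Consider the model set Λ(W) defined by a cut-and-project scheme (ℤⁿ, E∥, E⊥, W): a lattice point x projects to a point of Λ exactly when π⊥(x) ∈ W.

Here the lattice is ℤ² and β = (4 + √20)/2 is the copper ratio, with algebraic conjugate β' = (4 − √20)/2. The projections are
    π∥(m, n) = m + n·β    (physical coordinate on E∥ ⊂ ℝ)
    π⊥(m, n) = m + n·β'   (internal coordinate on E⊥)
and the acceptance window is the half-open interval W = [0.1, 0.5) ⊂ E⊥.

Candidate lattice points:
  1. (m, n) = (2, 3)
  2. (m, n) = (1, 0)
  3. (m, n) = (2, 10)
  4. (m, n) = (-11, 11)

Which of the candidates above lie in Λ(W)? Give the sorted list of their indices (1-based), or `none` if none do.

Numerically β ≈ 4.236068 and β' = −1/β ≈ -0.236068.
[1] lift (2,3): star map gives 1.291796; window check 0.1 ≤ 1.291796 < 0.5 is false → out
[2] lift (1,0): star map gives 1.000000; window check 0.1 ≤ 1.000000 < 0.5 is false → out
[3] lift (2,10): star map gives -0.360680; window check 0.1 ≤ -0.360680 < 0.5 is false → out
[4] lift (-11,11): star map gives -13.596748; window check 0.1 ≤ -13.596748 < 0.5 is false → out

none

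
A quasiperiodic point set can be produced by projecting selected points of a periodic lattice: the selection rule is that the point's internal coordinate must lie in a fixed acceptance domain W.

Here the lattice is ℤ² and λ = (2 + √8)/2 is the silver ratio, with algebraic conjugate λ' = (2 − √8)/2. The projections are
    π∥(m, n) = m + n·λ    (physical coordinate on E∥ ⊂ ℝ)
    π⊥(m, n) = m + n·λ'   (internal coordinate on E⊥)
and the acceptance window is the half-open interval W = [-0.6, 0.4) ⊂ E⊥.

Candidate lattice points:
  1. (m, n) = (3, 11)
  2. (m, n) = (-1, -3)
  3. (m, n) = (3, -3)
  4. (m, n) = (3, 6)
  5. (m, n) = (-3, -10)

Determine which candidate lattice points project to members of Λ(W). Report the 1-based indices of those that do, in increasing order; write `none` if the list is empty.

2

λ' = (2−√8)/2 ≈ -0.41421.
candidate 1: (m,n)=(3,11) → π∥ = 3+11·λ ≈ 29.55635, π⊥ = 3+11·λ' ≈ -1.55635 ∉ [-0.6, 0.4) ⇒ out
candidate 2: (m,n)=(-1,-3) → π∥ = -1-3·λ ≈ -8.24264, π⊥ = -1-3·λ' ≈ 0.24264 ∈ [-0.6, 0.4) ⇒ IN Λ
candidate 3: (m,n)=(3,-3) → π∥ = 3-3·λ ≈ -4.24264, π⊥ = 3-3·λ' ≈ 4.24264 ∉ [-0.6, 0.4) ⇒ out
candidate 4: (m,n)=(3,6) → π∥ = 3+6·λ ≈ 17.48528, π⊥ = 3+6·λ' ≈ 0.51472 ∉ [-0.6, 0.4) ⇒ out
candidate 5: (m,n)=(-3,-10) → π∥ = -3-10·λ ≈ -27.14214, π⊥ = -3-10·λ' ≈ 1.14214 ∉ [-0.6, 0.4) ⇒ out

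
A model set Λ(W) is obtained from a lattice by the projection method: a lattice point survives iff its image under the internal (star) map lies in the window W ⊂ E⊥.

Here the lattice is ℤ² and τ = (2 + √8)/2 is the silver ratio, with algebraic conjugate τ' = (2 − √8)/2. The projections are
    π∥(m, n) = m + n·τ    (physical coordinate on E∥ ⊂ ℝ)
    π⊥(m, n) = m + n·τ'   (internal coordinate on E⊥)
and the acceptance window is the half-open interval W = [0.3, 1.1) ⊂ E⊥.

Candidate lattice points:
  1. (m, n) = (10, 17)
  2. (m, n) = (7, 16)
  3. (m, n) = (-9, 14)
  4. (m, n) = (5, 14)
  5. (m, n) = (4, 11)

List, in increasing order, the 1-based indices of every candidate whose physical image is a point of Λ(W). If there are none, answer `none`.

Numerically τ ≈ 2.4142 and τ' = −1/τ ≈ -0.4142.
#1 (10,17): internal coord 10 + (17)·τ' = +2.9584; +2.9584 ∉ [0.3, 1.1) → out
#2 (7,16): internal coord 7 + (16)·τ' = +0.3726; +0.3726 ∈ [0.3, 1.1) → IN Λ
#3 (-9,14): internal coord -9 + (14)·τ' = -14.7990; -14.7990 ∉ [0.3, 1.1) → out
#4 (5,14): internal coord 5 + (14)·τ' = -0.7990; -0.7990 ∉ [0.3, 1.1) → out
#5 (4,11): internal coord 4 + (11)·τ' = -0.5563; -0.5563 ∉ [0.3, 1.1) → out

2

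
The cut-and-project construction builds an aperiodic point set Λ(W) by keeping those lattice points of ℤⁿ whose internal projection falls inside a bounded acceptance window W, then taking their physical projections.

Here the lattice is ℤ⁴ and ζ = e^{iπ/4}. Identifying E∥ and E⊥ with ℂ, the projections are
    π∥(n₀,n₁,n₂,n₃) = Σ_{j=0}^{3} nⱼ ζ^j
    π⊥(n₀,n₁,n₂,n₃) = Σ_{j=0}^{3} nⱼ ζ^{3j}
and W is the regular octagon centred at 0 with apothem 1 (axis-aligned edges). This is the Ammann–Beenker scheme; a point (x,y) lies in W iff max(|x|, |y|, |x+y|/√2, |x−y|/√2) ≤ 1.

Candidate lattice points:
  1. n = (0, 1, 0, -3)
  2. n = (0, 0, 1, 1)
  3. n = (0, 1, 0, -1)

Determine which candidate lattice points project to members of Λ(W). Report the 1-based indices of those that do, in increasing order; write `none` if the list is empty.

With ζ = e^{iπ/4} the internal vectors are ζ^0,ζ^3,ζ^6,ζ^9.
#1 (0, 1, 0, -3): internal (-2.828427, -1.414214); octagon support 3.000000 vs apothem 1 → ∉ W
#2 (0, 0, 1, 1): internal (0.707107, -0.292893); octagon support 0.707107 vs apothem 1 → ∈ W
#3 (0, 1, 0, -1): internal (-1.414214, 0.000000); octagon support 1.414214 vs apothem 1 → ∉ W

2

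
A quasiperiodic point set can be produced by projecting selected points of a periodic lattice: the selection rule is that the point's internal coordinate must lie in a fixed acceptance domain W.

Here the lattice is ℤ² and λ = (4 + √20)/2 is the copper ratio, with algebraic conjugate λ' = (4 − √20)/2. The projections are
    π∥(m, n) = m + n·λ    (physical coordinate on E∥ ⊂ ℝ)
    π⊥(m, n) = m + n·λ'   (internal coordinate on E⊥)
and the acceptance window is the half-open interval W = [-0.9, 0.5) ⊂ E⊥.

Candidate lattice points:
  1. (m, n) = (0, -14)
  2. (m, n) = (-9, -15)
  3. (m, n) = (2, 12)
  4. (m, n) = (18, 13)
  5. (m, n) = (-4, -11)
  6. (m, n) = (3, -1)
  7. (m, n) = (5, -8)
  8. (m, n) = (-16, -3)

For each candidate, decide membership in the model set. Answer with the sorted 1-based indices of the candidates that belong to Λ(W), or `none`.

Numerically λ ≈ 4.2361 and λ' = −1/λ ≈ -0.2361.
candidate 1: (m,n)=(0,-14) → π∥ = 0-14·λ ≈ -59.3050, π⊥ = 0-14·λ' ≈ 3.3050 ∉ [-0.9, 0.5) ⇒ out
candidate 2: (m,n)=(-9,-15) → π∥ = -9-15·λ ≈ -72.5410, π⊥ = -9-15·λ' ≈ -5.4590 ∉ [-0.9, 0.5) ⇒ out
candidate 3: (m,n)=(2,12) → π∥ = 2+12·λ ≈ 52.8328, π⊥ = 2+12·λ' ≈ -0.8328 ∈ [-0.9, 0.5) ⇒ IN Λ
candidate 4: (m,n)=(18,13) → π∥ = 18+13·λ ≈ 73.0689, π⊥ = 18+13·λ' ≈ 14.9311 ∉ [-0.9, 0.5) ⇒ out
candidate 5: (m,n)=(-4,-11) → π∥ = -4-11·λ ≈ -50.5967, π⊥ = -4-11·λ' ≈ -1.4033 ∉ [-0.9, 0.5) ⇒ out
candidate 6: (m,n)=(3,-1) → π∥ = 3-1·λ ≈ -1.2361, π⊥ = 3-1·λ' ≈ 3.2361 ∉ [-0.9, 0.5) ⇒ out
candidate 7: (m,n)=(5,-8) → π∥ = 5-8·λ ≈ -28.8885, π⊥ = 5-8·λ' ≈ 6.8885 ∉ [-0.9, 0.5) ⇒ out
candidate 8: (m,n)=(-16,-3) → π∥ = -16-3·λ ≈ -28.7082, π⊥ = -16-3·λ' ≈ -15.2918 ∉ [-0.9, 0.5) ⇒ out

3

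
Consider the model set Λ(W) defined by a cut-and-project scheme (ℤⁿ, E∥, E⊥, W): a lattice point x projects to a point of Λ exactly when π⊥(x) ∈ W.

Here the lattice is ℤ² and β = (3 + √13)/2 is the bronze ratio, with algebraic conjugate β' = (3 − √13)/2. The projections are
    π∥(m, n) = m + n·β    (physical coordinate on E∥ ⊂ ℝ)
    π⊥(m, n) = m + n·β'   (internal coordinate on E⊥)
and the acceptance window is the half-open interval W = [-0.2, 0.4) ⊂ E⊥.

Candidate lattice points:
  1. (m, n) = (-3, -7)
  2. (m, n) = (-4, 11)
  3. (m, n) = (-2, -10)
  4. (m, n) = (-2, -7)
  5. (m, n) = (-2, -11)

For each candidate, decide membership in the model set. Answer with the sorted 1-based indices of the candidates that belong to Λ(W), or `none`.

4

Compute β' = (3−√13)/2 = -0.30278, so π⊥(m,n) = m -0.30278·n.
#1 (-3,-7): internal coord -3 + (-7)·β' = -0.88057; -0.88057 ∉ [-0.2, 0.4) → out
#2 (-4,11): internal coord -4 + (11)·β' = -7.33053; -7.33053 ∉ [-0.2, 0.4) → out
#3 (-2,-10): internal coord -2 + (-10)·β' = +1.02776; +1.02776 ∉ [-0.2, 0.4) → out
#4 (-2,-7): internal coord -2 + (-7)·β' = +0.11943; +0.11943 ∈ [-0.2, 0.4) → IN Λ
#5 (-2,-11): internal coord -2 + (-11)·β' = +1.33053; +1.33053 ∉ [-0.2, 0.4) → out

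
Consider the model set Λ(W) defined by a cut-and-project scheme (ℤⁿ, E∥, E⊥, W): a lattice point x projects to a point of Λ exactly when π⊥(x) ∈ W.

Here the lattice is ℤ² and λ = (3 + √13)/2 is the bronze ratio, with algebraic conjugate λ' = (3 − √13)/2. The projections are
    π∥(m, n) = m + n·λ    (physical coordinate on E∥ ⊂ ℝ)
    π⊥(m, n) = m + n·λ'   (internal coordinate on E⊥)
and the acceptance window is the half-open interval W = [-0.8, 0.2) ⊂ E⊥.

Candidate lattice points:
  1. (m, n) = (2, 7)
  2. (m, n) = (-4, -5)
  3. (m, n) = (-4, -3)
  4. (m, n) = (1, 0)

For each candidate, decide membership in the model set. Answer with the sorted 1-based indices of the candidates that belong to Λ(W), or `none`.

1

Compute λ' = (3−√13)/2 = -0.3028, so π⊥(m,n) = m -0.3028·n.
#1 (2,7): internal coord 2 + (7)·λ' = -0.1194; -0.1194 ∈ [-0.8, 0.2) → IN Λ
#2 (-4,-5): internal coord -4 + (-5)·λ' = -2.4861; -2.4861 ∉ [-0.8, 0.2) → out
#3 (-4,-3): internal coord -4 + (-3)·λ' = -3.0917; -3.0917 ∉ [-0.8, 0.2) → out
#4 (1,0): internal coord 1 + (0)·λ' = +1.0000; +1.0000 ∉ [-0.8, 0.2) → out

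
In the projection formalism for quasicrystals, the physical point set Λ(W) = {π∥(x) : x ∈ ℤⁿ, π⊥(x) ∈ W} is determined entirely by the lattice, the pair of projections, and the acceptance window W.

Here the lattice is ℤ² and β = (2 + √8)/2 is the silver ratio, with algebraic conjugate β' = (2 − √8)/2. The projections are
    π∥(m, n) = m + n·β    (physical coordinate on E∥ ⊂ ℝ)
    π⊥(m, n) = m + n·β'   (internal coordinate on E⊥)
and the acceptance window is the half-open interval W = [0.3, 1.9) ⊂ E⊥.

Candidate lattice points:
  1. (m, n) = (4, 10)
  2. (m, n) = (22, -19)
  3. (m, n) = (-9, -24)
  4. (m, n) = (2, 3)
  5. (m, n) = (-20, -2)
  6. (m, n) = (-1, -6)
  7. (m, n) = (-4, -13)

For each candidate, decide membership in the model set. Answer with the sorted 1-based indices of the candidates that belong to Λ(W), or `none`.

3, 4, 6, 7

Numerically β ≈ 2.4142 and β' = −1/β ≈ -0.4142.
#1 (4,10): internal coord 4 + (10)·β' = -0.1421; -0.1421 ∉ [0.3, 1.9) → out
#2 (22,-19): internal coord 22 + (-19)·β' = +29.8701; +29.8701 ∉ [0.3, 1.9) → out
#3 (-9,-24): internal coord -9 + (-24)·β' = +0.9411; +0.9411 ∈ [0.3, 1.9) → IN Λ
#4 (2,3): internal coord 2 + (3)·β' = +0.7574; +0.7574 ∈ [0.3, 1.9) → IN Λ
#5 (-20,-2): internal coord -20 + (-2)·β' = -19.1716; -19.1716 ∉ [0.3, 1.9) → out
#6 (-1,-6): internal coord -1 + (-6)·β' = +1.4853; +1.4853 ∈ [0.3, 1.9) → IN Λ
#7 (-4,-13): internal coord -4 + (-13)·β' = +1.3848; +1.3848 ∈ [0.3, 1.9) → IN Λ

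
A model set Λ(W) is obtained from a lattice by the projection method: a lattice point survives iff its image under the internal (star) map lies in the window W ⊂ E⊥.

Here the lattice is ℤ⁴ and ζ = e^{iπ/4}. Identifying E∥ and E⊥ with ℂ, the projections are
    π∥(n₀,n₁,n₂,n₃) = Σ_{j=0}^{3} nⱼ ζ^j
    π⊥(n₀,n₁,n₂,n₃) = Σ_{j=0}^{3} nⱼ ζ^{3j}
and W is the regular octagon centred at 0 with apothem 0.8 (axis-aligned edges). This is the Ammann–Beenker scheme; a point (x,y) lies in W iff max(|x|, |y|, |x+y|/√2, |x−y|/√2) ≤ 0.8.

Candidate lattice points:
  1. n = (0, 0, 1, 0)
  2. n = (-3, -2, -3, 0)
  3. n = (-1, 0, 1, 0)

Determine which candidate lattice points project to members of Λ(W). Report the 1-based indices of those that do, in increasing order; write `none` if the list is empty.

π⊥(n) = n₀ + n₁ζ³ + n₂ζ⁶ + n₃ζ⁹ where ζ = e^{iπ/4}.
#1 (0, 0, 1, 0): internal (0.000000, -1.000000); octagon support 1.000000 vs apothem 0.8 → ∉ W
#2 (-3, -2, -3, 0): internal (-1.585786, 1.585786); octagon support 2.242641 vs apothem 0.8 → ∉ W
#3 (-1, 0, 1, 0): internal (-1.000000, -1.000000); octagon support 1.414214 vs apothem 0.8 → ∉ W

none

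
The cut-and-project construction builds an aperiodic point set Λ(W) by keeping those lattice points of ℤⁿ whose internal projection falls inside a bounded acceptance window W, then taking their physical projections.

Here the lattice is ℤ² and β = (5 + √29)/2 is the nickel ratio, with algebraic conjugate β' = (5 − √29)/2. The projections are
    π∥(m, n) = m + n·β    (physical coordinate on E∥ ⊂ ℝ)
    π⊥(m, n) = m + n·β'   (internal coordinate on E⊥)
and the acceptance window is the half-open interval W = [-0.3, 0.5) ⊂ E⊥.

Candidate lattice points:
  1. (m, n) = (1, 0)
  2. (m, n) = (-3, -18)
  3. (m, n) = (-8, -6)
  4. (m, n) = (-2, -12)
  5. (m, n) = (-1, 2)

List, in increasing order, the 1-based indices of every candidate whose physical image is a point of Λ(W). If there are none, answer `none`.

β' = (5−√29)/2 ≈ -0.192582.
[1] lift (1,0): star map gives 1.000000; window check -0.3 ≤ 1.000000 < 0.5 is false → out
[2] lift (-3,-18): star map gives 0.466483; window check -0.3 ≤ 0.466483 < 0.5 is true → IN Λ
[3] lift (-8,-6): star map gives -6.844506; window check -0.3 ≤ -6.844506 < 0.5 is false → out
[4] lift (-2,-12): star map gives 0.310989; window check -0.3 ≤ 0.310989 < 0.5 is true → IN Λ
[5] lift (-1,2): star map gives -1.385165; window check -0.3 ≤ -1.385165 < 0.5 is false → out

2, 4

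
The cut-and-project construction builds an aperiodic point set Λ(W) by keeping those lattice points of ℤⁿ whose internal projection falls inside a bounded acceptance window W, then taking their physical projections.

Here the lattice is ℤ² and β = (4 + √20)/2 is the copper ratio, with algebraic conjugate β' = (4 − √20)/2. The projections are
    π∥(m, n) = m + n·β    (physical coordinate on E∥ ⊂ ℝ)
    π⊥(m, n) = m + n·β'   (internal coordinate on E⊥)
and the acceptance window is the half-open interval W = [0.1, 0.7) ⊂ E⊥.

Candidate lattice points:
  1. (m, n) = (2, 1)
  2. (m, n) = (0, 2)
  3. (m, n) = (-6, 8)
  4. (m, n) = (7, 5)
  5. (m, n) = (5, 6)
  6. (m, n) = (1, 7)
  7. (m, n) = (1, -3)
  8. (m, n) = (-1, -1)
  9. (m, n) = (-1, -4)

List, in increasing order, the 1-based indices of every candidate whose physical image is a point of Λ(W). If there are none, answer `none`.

β' = (4−√20)/2 ≈ -0.23607.
candidate 1: (m,n)=(2,1) → π∥ = 2+1·β ≈ 6.23607, π⊥ = 2+1·β' ≈ 1.76393 ∉ [0.1, 0.7) ⇒ out
candidate 2: (m,n)=(0,2) → π∥ = 0+2·β ≈ 8.47214, π⊥ = 0+2·β' ≈ -0.47214 ∉ [0.1, 0.7) ⇒ out
candidate 3: (m,n)=(-6,8) → π∥ = -6+8·β ≈ 27.88854, π⊥ = -6+8·β' ≈ -7.88854 ∉ [0.1, 0.7) ⇒ out
candidate 4: (m,n)=(7,5) → π∥ = 7+5·β ≈ 28.18034, π⊥ = 7+5·β' ≈ 5.81966 ∉ [0.1, 0.7) ⇒ out
candidate 5: (m,n)=(5,6) → π∥ = 5+6·β ≈ 30.41641, π⊥ = 5+6·β' ≈ 3.58359 ∉ [0.1, 0.7) ⇒ out
candidate 6: (m,n)=(1,7) → π∥ = 1+7·β ≈ 30.65248, π⊥ = 1+7·β' ≈ -0.65248 ∉ [0.1, 0.7) ⇒ out
candidate 7: (m,n)=(1,-3) → π∥ = 1-3·β ≈ -11.70820, π⊥ = 1-3·β' ≈ 1.70820 ∉ [0.1, 0.7) ⇒ out
candidate 8: (m,n)=(-1,-1) → π∥ = -1-1·β ≈ -5.23607, π⊥ = -1-1·β' ≈ -0.76393 ∉ [0.1, 0.7) ⇒ out
candidate 9: (m,n)=(-1,-4) → π∥ = -1-4·β ≈ -17.94427, π⊥ = -1-4·β' ≈ -0.05573 ∉ [0.1, 0.7) ⇒ out

none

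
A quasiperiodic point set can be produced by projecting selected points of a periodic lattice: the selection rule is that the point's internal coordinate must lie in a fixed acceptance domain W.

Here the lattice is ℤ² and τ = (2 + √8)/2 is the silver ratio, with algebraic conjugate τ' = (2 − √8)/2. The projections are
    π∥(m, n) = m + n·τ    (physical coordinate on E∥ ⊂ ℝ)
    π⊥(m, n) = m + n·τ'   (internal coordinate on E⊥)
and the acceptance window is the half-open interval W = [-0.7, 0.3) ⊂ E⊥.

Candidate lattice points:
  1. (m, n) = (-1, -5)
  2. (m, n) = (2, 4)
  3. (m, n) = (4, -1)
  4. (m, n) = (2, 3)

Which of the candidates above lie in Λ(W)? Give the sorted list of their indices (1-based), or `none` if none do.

none

τ' = (2−√8)/2 ≈ -0.414214.
[1] lift (-1,-5): star map gives 1.071068; window check -0.7 ≤ 1.071068 < 0.3 is false → out
[2] lift (2,4): star map gives 0.343146; window check -0.7 ≤ 0.343146 < 0.3 is false → out
[3] lift (4,-1): star map gives 4.414214; window check -0.7 ≤ 4.414214 < 0.3 is false → out
[4] lift (2,3): star map gives 0.757359; window check -0.7 ≤ 0.757359 < 0.3 is false → out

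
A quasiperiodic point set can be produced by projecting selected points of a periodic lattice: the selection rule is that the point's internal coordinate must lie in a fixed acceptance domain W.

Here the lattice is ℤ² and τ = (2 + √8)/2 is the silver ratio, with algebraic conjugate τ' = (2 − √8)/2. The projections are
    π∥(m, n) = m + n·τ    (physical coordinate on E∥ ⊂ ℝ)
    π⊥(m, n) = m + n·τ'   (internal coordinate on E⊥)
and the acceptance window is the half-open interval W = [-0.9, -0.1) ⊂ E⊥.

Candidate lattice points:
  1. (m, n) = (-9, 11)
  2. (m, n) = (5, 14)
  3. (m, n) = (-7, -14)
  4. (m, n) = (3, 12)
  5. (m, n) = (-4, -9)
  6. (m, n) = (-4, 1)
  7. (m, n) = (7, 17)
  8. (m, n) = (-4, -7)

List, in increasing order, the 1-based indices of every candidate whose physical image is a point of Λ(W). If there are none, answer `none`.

2, 5

Compute τ' = (2−√8)/2 = -0.41421, so π⊥(m,n) = m -0.41421·n.
#1 (-9,11): internal coord -9 + (11)·τ' = -13.55635; -13.55635 ∉ [-0.9, -0.1) → out
#2 (5,14): internal coord 5 + (14)·τ' = -0.79899; -0.79899 ∈ [-0.9, -0.1) → IN Λ
#3 (-7,-14): internal coord -7 + (-14)·τ' = -1.20101; -1.20101 ∉ [-0.9, -0.1) → out
#4 (3,12): internal coord 3 + (12)·τ' = -1.97056; -1.97056 ∉ [-0.9, -0.1) → out
#5 (-4,-9): internal coord -4 + (-9)·τ' = -0.27208; -0.27208 ∈ [-0.9, -0.1) → IN Λ
#6 (-4,1): internal coord -4 + (1)·τ' = -4.41421; -4.41421 ∉ [-0.9, -0.1) → out
#7 (7,17): internal coord 7 + (17)·τ' = -0.04163; -0.04163 ∉ [-0.9, -0.1) → out
#8 (-4,-7): internal coord -4 + (-7)·τ' = -1.10051; -1.10051 ∉ [-0.9, -0.1) → out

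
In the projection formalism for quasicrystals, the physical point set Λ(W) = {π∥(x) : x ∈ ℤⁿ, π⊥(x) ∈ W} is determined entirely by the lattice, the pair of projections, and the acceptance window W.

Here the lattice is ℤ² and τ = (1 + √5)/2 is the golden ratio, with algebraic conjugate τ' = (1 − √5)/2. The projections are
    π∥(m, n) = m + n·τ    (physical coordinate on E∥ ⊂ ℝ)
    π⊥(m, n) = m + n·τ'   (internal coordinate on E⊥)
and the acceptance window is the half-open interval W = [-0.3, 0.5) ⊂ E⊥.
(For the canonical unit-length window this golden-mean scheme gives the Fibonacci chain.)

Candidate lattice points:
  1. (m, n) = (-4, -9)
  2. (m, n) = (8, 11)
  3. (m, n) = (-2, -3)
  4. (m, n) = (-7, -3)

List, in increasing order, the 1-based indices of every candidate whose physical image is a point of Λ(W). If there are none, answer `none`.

Numerically τ ≈ 1.61803 and τ' = −1/τ ≈ -0.61803.
[1] lift (-4,-9): star map gives 1.56231; window check -0.3 ≤ 1.56231 < 0.5 is false → out
[2] lift (8,11): star map gives 1.20163; window check -0.3 ≤ 1.20163 < 0.5 is false → out
[3] lift (-2,-3): star map gives -0.14590; window check -0.3 ≤ -0.14590 < 0.5 is true → IN Λ
[4] lift (-7,-3): star map gives -5.14590; window check -0.3 ≤ -5.14590 < 0.5 is false → out

3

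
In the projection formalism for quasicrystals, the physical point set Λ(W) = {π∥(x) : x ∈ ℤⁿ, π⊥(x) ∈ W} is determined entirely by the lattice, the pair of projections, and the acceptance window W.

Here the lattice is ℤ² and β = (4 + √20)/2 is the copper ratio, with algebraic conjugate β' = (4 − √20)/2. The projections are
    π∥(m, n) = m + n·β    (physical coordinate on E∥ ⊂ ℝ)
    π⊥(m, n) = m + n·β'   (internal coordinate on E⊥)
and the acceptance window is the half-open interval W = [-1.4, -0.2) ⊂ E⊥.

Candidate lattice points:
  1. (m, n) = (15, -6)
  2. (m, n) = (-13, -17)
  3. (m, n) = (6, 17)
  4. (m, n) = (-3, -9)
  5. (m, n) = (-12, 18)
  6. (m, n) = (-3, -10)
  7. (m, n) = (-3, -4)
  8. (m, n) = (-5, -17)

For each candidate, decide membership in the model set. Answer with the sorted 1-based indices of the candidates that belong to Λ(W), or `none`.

β' = (4−√20)/2 ≈ -0.23607.
candidate 1: (m,n)=(15,-6) → π∥ = 15-6·β ≈ -10.41641, π⊥ = 15-6·β' ≈ 16.41641 ∉ [-1.4, -0.2) ⇒ out
candidate 2: (m,n)=(-13,-17) → π∥ = -13-17·β ≈ -85.01316, π⊥ = -13-17·β' ≈ -8.98684 ∉ [-1.4, -0.2) ⇒ out
candidate 3: (m,n)=(6,17) → π∥ = 6+17·β ≈ 78.01316, π⊥ = 6+17·β' ≈ 1.98684 ∉ [-1.4, -0.2) ⇒ out
candidate 4: (m,n)=(-3,-9) → π∥ = -3-9·β ≈ -41.12461, π⊥ = -3-9·β' ≈ -0.87539 ∈ [-1.4, -0.2) ⇒ IN Λ
candidate 5: (m,n)=(-12,18) → π∥ = -12+18·β ≈ 64.24922, π⊥ = -12+18·β' ≈ -16.24922 ∉ [-1.4, -0.2) ⇒ out
candidate 6: (m,n)=(-3,-10) → π∥ = -3-10·β ≈ -45.36068, π⊥ = -3-10·β' ≈ -0.63932 ∈ [-1.4, -0.2) ⇒ IN Λ
candidate 7: (m,n)=(-3,-4) → π∥ = -3-4·β ≈ -19.94427, π⊥ = -3-4·β' ≈ -2.05573 ∉ [-1.4, -0.2) ⇒ out
candidate 8: (m,n)=(-5,-17) → π∥ = -5-17·β ≈ -77.01316, π⊥ = -5-17·β' ≈ -0.98684 ∈ [-1.4, -0.2) ⇒ IN Λ

4, 6, 8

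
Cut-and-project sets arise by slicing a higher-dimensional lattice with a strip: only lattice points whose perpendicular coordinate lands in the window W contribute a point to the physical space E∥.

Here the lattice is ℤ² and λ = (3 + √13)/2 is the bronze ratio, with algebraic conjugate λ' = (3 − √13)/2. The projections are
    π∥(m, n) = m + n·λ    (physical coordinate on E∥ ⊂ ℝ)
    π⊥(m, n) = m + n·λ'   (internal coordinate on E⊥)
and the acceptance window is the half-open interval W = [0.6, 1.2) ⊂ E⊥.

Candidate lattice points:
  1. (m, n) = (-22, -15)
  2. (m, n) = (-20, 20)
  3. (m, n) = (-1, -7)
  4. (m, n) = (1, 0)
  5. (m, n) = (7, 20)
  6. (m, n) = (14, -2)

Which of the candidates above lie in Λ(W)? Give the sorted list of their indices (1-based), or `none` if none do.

3, 4, 5

Numerically λ ≈ 3.302776 and λ' = −1/λ ≈ -0.302776.
#1 (-22,-15): internal coord -22 + (-15)·λ' = -17.458365; -17.458365 ∉ [0.6, 1.2) → out
#2 (-20,20): internal coord -20 + (20)·λ' = -26.055513; -26.055513 ∉ [0.6, 1.2) → out
#3 (-1,-7): internal coord -1 + (-7)·λ' = +1.119429; +1.119429 ∈ [0.6, 1.2) → IN Λ
#4 (1,0): internal coord 1 + (0)·λ' = +1.000000; +1.000000 ∈ [0.6, 1.2) → IN Λ
#5 (7,20): internal coord 7 + (20)·λ' = +0.944487; +0.944487 ∈ [0.6, 1.2) → IN Λ
#6 (14,-2): internal coord 14 + (-2)·λ' = +14.605551; +14.605551 ∉ [0.6, 1.2) → out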